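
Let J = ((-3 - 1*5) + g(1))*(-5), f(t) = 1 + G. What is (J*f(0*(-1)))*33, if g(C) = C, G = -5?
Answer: -4620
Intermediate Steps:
f(t) = -4 (f(t) = 1 - 5 = -4)
J = 35 (J = ((-3 - 1*5) + 1)*(-5) = ((-3 - 5) + 1)*(-5) = (-8 + 1)*(-5) = -7*(-5) = 35)
(J*f(0*(-1)))*33 = (35*(-4))*33 = -140*33 = -4620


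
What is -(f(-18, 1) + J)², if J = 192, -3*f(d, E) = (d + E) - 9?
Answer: -362404/9 ≈ -40267.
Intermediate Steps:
f(d, E) = 3 - E/3 - d/3 (f(d, E) = -((d + E) - 9)/3 = -((E + d) - 9)/3 = -(-9 + E + d)/3 = 3 - E/3 - d/3)
-(f(-18, 1) + J)² = -((3 - ⅓*1 - ⅓*(-18)) + 192)² = -((3 - ⅓ + 6) + 192)² = -(26/3 + 192)² = -(602/3)² = -1*362404/9 = -362404/9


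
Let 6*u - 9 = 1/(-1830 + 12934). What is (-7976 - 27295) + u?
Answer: -2349795167/66624 ≈ -35270.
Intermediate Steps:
u = 99937/66624 (u = 3/2 + 1/(6*(-1830 + 12934)) = 3/2 + (1/6)/11104 = 3/2 + (1/6)*(1/11104) = 3/2 + 1/66624 = 99937/66624 ≈ 1.5000)
(-7976 - 27295) + u = (-7976 - 27295) + 99937/66624 = -35271 + 99937/66624 = -2349795167/66624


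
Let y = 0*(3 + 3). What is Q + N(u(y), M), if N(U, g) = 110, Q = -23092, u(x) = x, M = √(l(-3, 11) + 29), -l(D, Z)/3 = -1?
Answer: -22982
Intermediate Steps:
l(D, Z) = 3 (l(D, Z) = -3*(-1) = 3)
y = 0 (y = 0*6 = 0)
M = 4*√2 (M = √(3 + 29) = √32 = 4*√2 ≈ 5.6569)
Q + N(u(y), M) = -23092 + 110 = -22982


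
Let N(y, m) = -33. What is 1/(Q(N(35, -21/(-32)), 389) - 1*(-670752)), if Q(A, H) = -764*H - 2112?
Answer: 1/371444 ≈ 2.6922e-6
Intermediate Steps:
Q(A, H) = -2112 - 764*H
1/(Q(N(35, -21/(-32)), 389) - 1*(-670752)) = 1/((-2112 - 764*389) - 1*(-670752)) = 1/((-2112 - 297196) + 670752) = 1/(-299308 + 670752) = 1/371444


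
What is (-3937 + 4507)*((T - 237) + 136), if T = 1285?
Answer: 674880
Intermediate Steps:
(-3937 + 4507)*((T - 237) + 136) = (-3937 + 4507)*((1285 - 237) + 136) = 570*(1048 + 136) = 570*1184 = 674880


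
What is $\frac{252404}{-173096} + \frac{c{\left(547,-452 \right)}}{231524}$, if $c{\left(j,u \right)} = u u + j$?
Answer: $- \frac{2872336875}{5009484788} \approx -0.57338$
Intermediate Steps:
$c{\left(j,u \right)} = j + u^{2}$ ($c{\left(j,u \right)} = u^{2} + j = j + u^{2}$)
$\frac{252404}{-173096} + \frac{c{\left(547,-452 \right)}}{231524} = \frac{252404}{-173096} + \frac{547 + \left(-452\right)^{2}}{231524} = 252404 \left(- \frac{1}{173096}\right) + \left(547 + 204304\right) \frac{1}{231524} = - \frac{63101}{43274} + 204851 \cdot \frac{1}{231524} = - \frac{63101}{43274} + \frac{204851}{231524} = - \frac{2872336875}{5009484788}$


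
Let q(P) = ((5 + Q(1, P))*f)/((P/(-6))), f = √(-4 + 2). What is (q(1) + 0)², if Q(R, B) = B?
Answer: -2592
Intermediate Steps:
f = I*√2 (f = √(-2) = I*√2 ≈ 1.4142*I)
q(P) = -6*I*√2*(5 + P)/P (q(P) = ((5 + P)*(I*√2))/((P/(-6))) = (I*√2*(5 + P))/((P*(-⅙))) = (I*√2*(5 + P))/((-P/6)) = (I*√2*(5 + P))*(-6/P) = -6*I*√2*(5 + P)/P)
(q(1) + 0)² = (6*I*√2*(-5 - 1*1)/1 + 0)² = (6*I*√2*1*(-5 - 1) + 0)² = (6*I*√2*1*(-6) + 0)² = (-36*I*√2 + 0)² = (-36*I*√2)² = -2592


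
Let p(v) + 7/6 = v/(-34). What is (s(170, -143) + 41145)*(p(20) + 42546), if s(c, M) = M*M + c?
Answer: 44670946822/17 ≈ 2.6277e+9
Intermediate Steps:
p(v) = -7/6 - v/34 (p(v) = -7/6 + v/(-34) = -7/6 + v*(-1/34) = -7/6 - v/34)
s(c, M) = c + M² (s(c, M) = M² + c = c + M²)
(s(170, -143) + 41145)*(p(20) + 42546) = ((170 + (-143)²) + 41145)*((-7/6 - 1/34*20) + 42546) = ((170 + 20449) + 41145)*((-7/6 - 10/17) + 42546) = (20619 + 41145)*(-179/102 + 42546) = 61764*(4339513/102) = 44670946822/17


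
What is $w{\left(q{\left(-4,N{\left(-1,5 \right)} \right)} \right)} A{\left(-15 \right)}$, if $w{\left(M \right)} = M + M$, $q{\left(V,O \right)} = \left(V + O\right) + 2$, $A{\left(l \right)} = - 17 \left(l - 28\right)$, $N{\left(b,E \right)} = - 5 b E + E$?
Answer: $40936$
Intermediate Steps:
$N{\left(b,E \right)} = E - 5 E b$ ($N{\left(b,E \right)} = - 5 E b + E = E - 5 E b$)
$A{\left(l \right)} = 476 - 17 l$ ($A{\left(l \right)} = - 17 \left(-28 + l\right) = 476 - 17 l$)
$q{\left(V,O \right)} = 2 + O + V$ ($q{\left(V,O \right)} = \left(O + V\right) + 2 = 2 + O + V$)
$w{\left(M \right)} = 2 M$
$w{\left(q{\left(-4,N{\left(-1,5 \right)} \right)} \right)} A{\left(-15 \right)} = 2 \left(2 + 5 \left(1 - -5\right) - 4\right) \left(476 - -255\right) = 2 \left(2 + 5 \left(1 + 5\right) - 4\right) \left(476 + 255\right) = 2 \left(2 + 5 \cdot 6 - 4\right) 731 = 2 \left(2 + 30 - 4\right) 731 = 2 \cdot 28 \cdot 731 = 56 \cdot 731 = 40936$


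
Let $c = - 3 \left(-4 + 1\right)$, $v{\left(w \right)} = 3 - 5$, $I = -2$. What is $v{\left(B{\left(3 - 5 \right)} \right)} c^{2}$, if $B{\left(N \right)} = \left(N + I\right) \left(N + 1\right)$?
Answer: $-162$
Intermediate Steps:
$B{\left(N \right)} = \left(1 + N\right) \left(-2 + N\right)$ ($B{\left(N \right)} = \left(N - 2\right) \left(N + 1\right) = \left(-2 + N\right) \left(1 + N\right) = \left(1 + N\right) \left(-2 + N\right)$)
$v{\left(w \right)} = -2$
$c = 9$ ($c = \left(-3\right) \left(-3\right) = 9$)
$v{\left(B{\left(3 - 5 \right)} \right)} c^{2} = - 2 \cdot 9^{2} = \left(-2\right) 81 = -162$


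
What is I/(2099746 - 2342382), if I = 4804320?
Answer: -1201080/60659 ≈ -19.801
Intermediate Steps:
I/(2099746 - 2342382) = 4804320/(2099746 - 2342382) = 4804320/(-242636) = 4804320*(-1/242636) = -1201080/60659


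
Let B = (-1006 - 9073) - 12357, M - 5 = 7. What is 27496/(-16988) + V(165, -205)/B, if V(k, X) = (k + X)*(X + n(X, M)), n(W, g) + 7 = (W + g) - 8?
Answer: -56096376/23821423 ≈ -2.3549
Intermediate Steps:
M = 12 (M = 5 + 7 = 12)
n(W, g) = -15 + W + g (n(W, g) = -7 + ((W + g) - 8) = -7 + (-8 + W + g) = -15 + W + g)
V(k, X) = (-3 + 2*X)*(X + k) (V(k, X) = (k + X)*(X + (-15 + X + 12)) = (X + k)*(X + (-3 + X)) = (X + k)*(-3 + 2*X) = (-3 + 2*X)*(X + k))
B = -22436 (B = -10079 - 12357 = -22436)
27496/(-16988) + V(165, -205)/B = 27496/(-16988) + ((-205)² - 205*165 - 205*(-3 - 205) + 165*(-3 - 205))/(-22436) = 27496*(-1/16988) + (42025 - 33825 - 205*(-208) + 165*(-208))*(-1/22436) = -6874/4247 + (42025 - 33825 + 42640 - 34320)*(-1/22436) = -6874/4247 + 16520*(-1/22436) = -6874/4247 - 4130/5609 = -56096376/23821423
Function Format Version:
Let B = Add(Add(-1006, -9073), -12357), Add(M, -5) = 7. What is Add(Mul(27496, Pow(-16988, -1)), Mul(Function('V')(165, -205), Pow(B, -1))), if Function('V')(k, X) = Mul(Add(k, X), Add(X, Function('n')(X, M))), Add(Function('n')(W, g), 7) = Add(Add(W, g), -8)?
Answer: Rational(-56096376, 23821423) ≈ -2.3549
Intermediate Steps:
M = 12 (M = Add(5, 7) = 12)
Function('n')(W, g) = Add(-15, W, g) (Function('n')(W, g) = Add(-7, Add(Add(W, g), -8)) = Add(-7, Add(-8, W, g)) = Add(-15, W, g))
Function('V')(k, X) = Mul(Add(-3, Mul(2, X)), Add(X, k)) (Function('V')(k, X) = Mul(Add(k, X), Add(X, Add(-15, X, 12))) = Mul(Add(X, k), Add(X, Add(-3, X))) = Mul(Add(X, k), Add(-3, Mul(2, X))) = Mul(Add(-3, Mul(2, X)), Add(X, k)))
B = -22436 (B = Add(-10079, -12357) = -22436)
Add(Mul(27496, Pow(-16988, -1)), Mul(Function('V')(165, -205), Pow(B, -1))) = Add(Mul(27496, Pow(-16988, -1)), Mul(Add(Pow(-205, 2), Mul(-205, 165), Mul(-205, Add(-3, -205)), Mul(165, Add(-3, -205))), Pow(-22436, -1))) = Add(Mul(27496, Rational(-1, 16988)), Mul(Add(42025, -33825, Mul(-205, -208), Mul(165, -208)), Rational(-1, 22436))) = Add(Rational(-6874, 4247), Mul(Add(42025, -33825, 42640, -34320), Rational(-1, 22436))) = Add(Rational(-6874, 4247), Mul(16520, Rational(-1, 22436))) = Add(Rational(-6874, 4247), Rational(-4130, 5609)) = Rational(-56096376, 23821423)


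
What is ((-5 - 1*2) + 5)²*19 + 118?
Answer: 194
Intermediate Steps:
((-5 - 1*2) + 5)²*19 + 118 = ((-5 - 2) + 5)²*19 + 118 = (-7 + 5)²*19 + 118 = (-2)²*19 + 118 = 4*19 + 118 = 76 + 118 = 194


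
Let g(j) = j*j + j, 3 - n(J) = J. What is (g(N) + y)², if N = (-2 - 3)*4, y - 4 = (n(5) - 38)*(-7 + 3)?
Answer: 295936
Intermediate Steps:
n(J) = 3 - J
y = 164 (y = 4 + ((3 - 1*5) - 38)*(-7 + 3) = 4 + ((3 - 5) - 38)*(-4) = 4 + (-2 - 38)*(-4) = 4 - 40*(-4) = 4 + 160 = 164)
N = -20 (N = -5*4 = -20)
g(j) = j + j² (g(j) = j² + j = j + j²)
(g(N) + y)² = (-20*(1 - 20) + 164)² = (-20*(-19) + 164)² = (380 + 164)² = 544² = 295936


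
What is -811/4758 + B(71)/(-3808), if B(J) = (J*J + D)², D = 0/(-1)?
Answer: -60455933243/9059232 ≈ -6673.4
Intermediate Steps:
D = 0 (D = 0*(-1) = 0)
B(J) = J⁴ (B(J) = (J*J + 0)² = (J² + 0)² = (J²)² = J⁴)
-811/4758 + B(71)/(-3808) = -811/4758 + 71⁴/(-3808) = -811*1/4758 + 25411681*(-1/3808) = -811/4758 - 25411681/3808 = -60455933243/9059232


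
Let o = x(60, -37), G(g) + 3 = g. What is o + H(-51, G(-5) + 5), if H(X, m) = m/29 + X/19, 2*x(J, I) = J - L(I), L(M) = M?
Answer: 50375/1102 ≈ 45.712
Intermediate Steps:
G(g) = -3 + g
x(J, I) = J/2 - I/2 (x(J, I) = (J - I)/2 = J/2 - I/2)
o = 97/2 (o = (1/2)*60 - 1/2*(-37) = 30 + 37/2 = 97/2 ≈ 48.500)
H(X, m) = X/19 + m/29 (H(X, m) = m*(1/29) + X*(1/19) = m/29 + X/19 = X/19 + m/29)
o + H(-51, G(-5) + 5) = 97/2 + ((1/19)*(-51) + ((-3 - 5) + 5)/29) = 97/2 + (-51/19 + (-8 + 5)/29) = 97/2 + (-51/19 + (1/29)*(-3)) = 97/2 + (-51/19 - 3/29) = 97/2 - 1536/551 = 50375/1102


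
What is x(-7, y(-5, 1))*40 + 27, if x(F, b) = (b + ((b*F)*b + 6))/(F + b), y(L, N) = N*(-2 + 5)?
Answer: 567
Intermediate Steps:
y(L, N) = 3*N (y(L, N) = N*3 = 3*N)
x(F, b) = (6 + b + F*b²)/(F + b) (x(F, b) = (b + ((F*b)*b + 6))/(F + b) = (b + (F*b² + 6))/(F + b) = (b + (6 + F*b²))/(F + b) = (6 + b + F*b²)/(F + b))
x(-7, y(-5, 1))*40 + 27 = ((6 + 3*1 - 7*(3*1)²)/(-7 + 3*1))*40 + 27 = ((6 + 3 - 7*3²)/(-7 + 3))*40 + 27 = ((6 + 3 - 7*9)/(-4))*40 + 27 = -(6 + 3 - 63)/4*40 + 27 = -¼*(-54)*40 + 27 = (27/2)*40 + 27 = 540 + 27 = 567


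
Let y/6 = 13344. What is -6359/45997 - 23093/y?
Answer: -1571335697/3682703808 ≈ -0.42668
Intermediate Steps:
y = 80064 (y = 6*13344 = 80064)
-6359/45997 - 23093/y = -6359/45997 - 23093/80064 = -1571335697/3682703808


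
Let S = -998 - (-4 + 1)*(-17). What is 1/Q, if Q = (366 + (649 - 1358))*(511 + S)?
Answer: 1/184534 ≈ 5.4191e-6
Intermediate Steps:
S = -1049 (S = -998 - (-3)*(-17) = -998 - 1*51 = -998 - 51 = -1049)
Q = 184534 (Q = (366 + (649 - 1358))*(511 - 1049) = (366 - 709)*(-538) = -343*(-538) = 184534)
1/Q = 1/184534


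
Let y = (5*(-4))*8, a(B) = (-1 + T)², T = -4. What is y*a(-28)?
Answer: -4000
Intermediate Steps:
a(B) = 25 (a(B) = (-1 - 4)² = (-5)² = 25)
y = -160 (y = -20*8 = -160)
y*a(-28) = -160*25 = -4000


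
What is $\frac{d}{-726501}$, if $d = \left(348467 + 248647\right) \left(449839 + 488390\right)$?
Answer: $- \frac{186743223702}{242167} \approx -7.7113 \cdot 10^{5}$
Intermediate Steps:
$d = 560229671106$ ($d = 597114 \cdot 938229 = 560229671106$)
$\frac{d}{-726501} = \frac{560229671106}{-726501} = 560229671106 \left(- \frac{1}{726501}\right) = - \frac{186743223702}{242167}$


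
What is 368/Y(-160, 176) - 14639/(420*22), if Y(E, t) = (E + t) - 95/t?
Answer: 62069289/2793560 ≈ 22.219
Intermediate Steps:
Y(E, t) = E + t - 95/t
368/Y(-160, 176) - 14639/(420*22) = 368/(-160 + 176 - 95/176) - 14639/(420*22) = 368/(-160 + 176 - 95*1/176) - 14639/9240 = 368/(-160 + 176 - 95/176) - 14639*1/9240 = 368/(2721/176) - 14639/9240 = 368*(176/2721) - 14639/9240 = 64768/2721 - 14639/9240 = 62069289/2793560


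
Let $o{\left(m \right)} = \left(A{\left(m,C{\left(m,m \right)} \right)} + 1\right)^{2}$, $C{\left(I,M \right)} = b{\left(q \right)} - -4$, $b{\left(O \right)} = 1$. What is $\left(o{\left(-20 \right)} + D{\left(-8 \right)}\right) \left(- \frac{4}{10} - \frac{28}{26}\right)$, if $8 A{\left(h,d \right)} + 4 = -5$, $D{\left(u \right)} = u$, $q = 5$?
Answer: $\frac{1533}{130} \approx 11.792$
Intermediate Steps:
$C{\left(I,M \right)} = 5$ ($C{\left(I,M \right)} = 1 - -4 = 1 + 4 = 5$)
$A{\left(h,d \right)} = - \frac{9}{8}$ ($A{\left(h,d \right)} = - \frac{1}{2} + \frac{1}{8} \left(-5\right) = - \frac{1}{2} - \frac{5}{8} = - \frac{9}{8}$)
$o{\left(m \right)} = \frac{1}{64}$ ($o{\left(m \right)} = \left(- \frac{9}{8} + 1\right)^{2} = \left(- \frac{1}{8}\right)^{2} = \frac{1}{64}$)
$\left(o{\left(-20 \right)} + D{\left(-8 \right)}\right) \left(- \frac{4}{10} - \frac{28}{26}\right) = \left(\frac{1}{64} - 8\right) \left(- \frac{4}{10} - \frac{28}{26}\right) = - \frac{511 \left(\left(-4\right) \frac{1}{10} - \frac{14}{13}\right)}{64} = - \frac{511 \left(- \frac{2}{5} - \frac{14}{13}\right)}{64} = \left(- \frac{511}{64}\right) \left(- \frac{96}{65}\right) = \frac{1533}{130}$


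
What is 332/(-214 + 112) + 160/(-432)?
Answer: -1664/459 ≈ -3.6253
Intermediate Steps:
332/(-214 + 112) + 160/(-432) = 332/(-102) + 160*(-1/432) = 332*(-1/102) - 10/27 = -166/51 - 10/27 = -1664/459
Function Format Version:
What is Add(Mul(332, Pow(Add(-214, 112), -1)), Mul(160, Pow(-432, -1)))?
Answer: Rational(-1664, 459) ≈ -3.6253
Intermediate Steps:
Add(Mul(332, Pow(Add(-214, 112), -1)), Mul(160, Pow(-432, -1))) = Add(Mul(332, Pow(-102, -1)), Mul(160, Rational(-1, 432))) = Add(Mul(332, Rational(-1, 102)), Rational(-10, 27)) = Add(Rational(-166, 51), Rational(-10, 27)) = Rational(-1664, 459)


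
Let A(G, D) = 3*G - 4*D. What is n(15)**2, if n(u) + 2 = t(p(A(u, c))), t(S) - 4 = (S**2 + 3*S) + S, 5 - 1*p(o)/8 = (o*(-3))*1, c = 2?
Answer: 748048550404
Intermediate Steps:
A(G, D) = -4*D + 3*G
p(o) = 40 + 24*o (p(o) = 40 - 8*o*(-3) = 40 - 8*(-3*o) = 40 - (-24)*o = 40 + 24*o)
t(S) = 4 + S**2 + 4*S (t(S) = 4 + ((S**2 + 3*S) + S) = 4 + (S**2 + 4*S) = 4 + S**2 + 4*S)
n(u) = -606 + (-152 + 72*u)**2 + 288*u (n(u) = -2 + (4 + (40 + 24*(-4*2 + 3*u))**2 + 4*(40 + 24*(-4*2 + 3*u))) = -2 + (4 + (40 + 24*(-8 + 3*u))**2 + 4*(40 + 24*(-8 + 3*u))) = -2 + (4 + (40 + (-192 + 72*u))**2 + 4*(40 + (-192 + 72*u))) = -2 + (4 + (-152 + 72*u)**2 + 4*(-152 + 72*u)) = -2 + (4 + (-152 + 72*u)**2 + (-608 + 288*u)) = -2 + (-604 + (-152 + 72*u)**2 + 288*u) = -606 + (-152 + 72*u)**2 + 288*u)
n(15)**2 = (22498 - 21600*15 + 5184*15**2)**2 = (22498 - 324000 + 5184*225)**2 = (22498 - 324000 + 1166400)**2 = 864898**2 = 748048550404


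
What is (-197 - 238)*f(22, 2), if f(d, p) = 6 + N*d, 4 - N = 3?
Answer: -12180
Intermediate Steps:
N = 1 (N = 4 - 1*3 = 4 - 3 = 1)
f(d, p) = 6 + d (f(d, p) = 6 + 1*d = 6 + d)
(-197 - 238)*f(22, 2) = (-197 - 238)*(6 + 22) = -435*28 = -12180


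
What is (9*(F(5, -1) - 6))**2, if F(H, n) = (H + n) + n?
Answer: 729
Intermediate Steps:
F(H, n) = H + 2*n
(9*(F(5, -1) - 6))**2 = (9*((5 + 2*(-1)) - 6))**2 = (9*((5 - 2) - 6))**2 = (9*(3 - 6))**2 = (9*(-3))**2 = (-27)**2 = 729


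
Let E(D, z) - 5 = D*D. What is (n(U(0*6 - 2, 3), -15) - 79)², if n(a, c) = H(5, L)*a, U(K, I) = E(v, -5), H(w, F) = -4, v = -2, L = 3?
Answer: 13225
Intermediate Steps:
E(D, z) = 5 + D² (E(D, z) = 5 + D*D = 5 + D²)
U(K, I) = 9 (U(K, I) = 5 + (-2)² = 5 + 4 = 9)
n(a, c) = -4*a
(n(U(0*6 - 2, 3), -15) - 79)² = (-4*9 - 79)² = (-36 - 79)² = (-115)² = 13225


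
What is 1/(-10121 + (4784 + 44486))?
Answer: 1/39149 ≈ 2.5543e-5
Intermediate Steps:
1/(-10121 + (4784 + 44486)) = 1/(-10121 + 49270) = 1/39149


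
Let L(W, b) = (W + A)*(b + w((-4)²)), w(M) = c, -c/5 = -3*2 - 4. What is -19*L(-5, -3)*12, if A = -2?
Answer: 75012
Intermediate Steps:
c = 50 (c = -5*(-3*2 - 4) = -5*(-6 - 4) = -5*(-10) = 50)
w(M) = 50
L(W, b) = (-2 + W)*(50 + b) (L(W, b) = (W - 2)*(b + 50) = (-2 + W)*(50 + b))
-19*L(-5, -3)*12 = -19*(-100 - 2*(-3) + 50*(-5) - 5*(-3))*12 = -19*(-100 + 6 - 250 + 15)*12 = -19*(-329)*12 = 6251*12 = 75012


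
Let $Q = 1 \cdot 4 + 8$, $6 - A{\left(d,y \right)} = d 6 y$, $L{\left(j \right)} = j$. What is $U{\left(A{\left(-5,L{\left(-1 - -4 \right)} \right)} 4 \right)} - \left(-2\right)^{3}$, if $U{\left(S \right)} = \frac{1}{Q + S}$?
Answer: $\frac{3169}{396} \approx 8.0025$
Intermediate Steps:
$A{\left(d,y \right)} = 6 - 6 d y$ ($A{\left(d,y \right)} = 6 - d 6 y = 6 - 6 d y$)
$Q = 12$ ($Q = 4 + 8 = 12$)
$U{\left(S \right)} = \frac{1}{12 + S}$
$U{\left(A{\left(-5,L{\left(-1 - -4 \right)} \right)} 4 \right)} - \left(-2\right)^{3} = \frac{1}{12 + \left(6 - - 30 \left(-1 - -4\right)\right) 4} - \left(-2\right)^{3} = \frac{1}{12 + \left(6 - - 30 \left(-1 + 4\right)\right) 4} - -8 = \frac{1}{12 + \left(6 - \left(-30\right) 3\right) 4} + 8 = \frac{1}{12 + \left(6 + 90\right) 4} + 8 = \frac{1}{12 + 96 \cdot 4} + 8 = \frac{1}{12 + 384} + 8 = \frac{1}{396} + 8 = \frac{3169}{396}$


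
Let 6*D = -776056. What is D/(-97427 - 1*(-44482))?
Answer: 388028/158835 ≈ 2.4430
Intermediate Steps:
D = -388028/3 (D = (⅙)*(-776056) = -388028/3 ≈ -1.2934e+5)
D/(-97427 - 1*(-44482)) = -388028/(3*(-97427 - 1*(-44482))) = -388028/(3*(-97427 + 44482)) = -388028/3/(-52945) = -388028/3*(-1/52945) = 388028/158835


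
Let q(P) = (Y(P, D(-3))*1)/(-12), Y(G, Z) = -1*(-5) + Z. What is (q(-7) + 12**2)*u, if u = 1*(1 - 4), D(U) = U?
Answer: -863/2 ≈ -431.50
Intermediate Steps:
Y(G, Z) = 5 + Z
q(P) = -1/6 (q(P) = ((5 - 3)*1)/(-12) = (2*1)*(-1/12) = 2*(-1/12) = -1/6)
u = -3 (u = 1*(-3) = -3)
(q(-7) + 12**2)*u = (-1/6 + 12**2)*(-3) = (-1/6 + 144)*(-3) = (863/6)*(-3) = -863/2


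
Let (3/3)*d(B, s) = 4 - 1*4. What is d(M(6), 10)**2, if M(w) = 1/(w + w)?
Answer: 0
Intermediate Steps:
M(w) = 1/(2*w)
d(B, s) = 0 (d(B, s) = 4 - 1*4 = 4 - 4 = 0)
d(M(6), 10)**2 = 0**2 = 0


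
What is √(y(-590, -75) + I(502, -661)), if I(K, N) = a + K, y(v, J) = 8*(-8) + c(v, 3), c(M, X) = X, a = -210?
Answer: √231 ≈ 15.199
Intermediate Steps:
y(v, J) = -61 (y(v, J) = 8*(-8) + 3 = -64 + 3 = -61)
I(K, N) = -210 + K
√(y(-590, -75) + I(502, -661)) = √(-61 + (-210 + 502)) = √(-61 + 292) = √231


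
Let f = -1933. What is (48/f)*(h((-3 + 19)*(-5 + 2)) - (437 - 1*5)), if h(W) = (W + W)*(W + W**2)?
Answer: 10416384/1933 ≈ 5388.7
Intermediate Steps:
h(W) = 2*W*(W + W**2) (h(W) = (2*W)*(W + W**2) = 2*W*(W + W**2))
(48/f)*(h((-3 + 19)*(-5 + 2)) - (437 - 1*5)) = (48/(-1933))*(2*((-3 + 19)*(-5 + 2))**2*(1 + (-3 + 19)*(-5 + 2)) - (437 - 1*5)) = (48*(-1/1933))*(2*(16*(-3))**2*(1 + 16*(-3)) - (437 - 5)) = -48*(2*(-48)**2*(1 - 48) - 1*432)/1933 = -48*(2*2304*(-47) - 432)/1933 = -48*(-216576 - 432)/1933 = -48/1933*(-217008) = 10416384/1933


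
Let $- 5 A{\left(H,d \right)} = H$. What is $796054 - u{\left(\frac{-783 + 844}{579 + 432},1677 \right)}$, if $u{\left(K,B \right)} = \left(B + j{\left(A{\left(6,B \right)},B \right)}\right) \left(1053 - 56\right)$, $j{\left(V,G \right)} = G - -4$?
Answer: $-2551872$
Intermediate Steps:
$A{\left(H,d \right)} = - \frac{H}{5}$
$j{\left(V,G \right)} = 4 + G$ ($j{\left(V,G \right)} = G + 4 = 4 + G$)
$u{\left(K,B \right)} = 3988 + 1994 B$ ($u{\left(K,B \right)} = \left(B + \left(4 + B\right)\right) \left(1053 - 56\right) = \left(4 + 2 B\right) 997 = 3988 + 1994 B$)
$796054 - u{\left(\frac{-783 + 844}{579 + 432},1677 \right)} = 796054 - \left(3988 + 1994 \cdot 1677\right) = 796054 - \left(3988 + 3343938\right) = 796054 - 3347926 = -2551872$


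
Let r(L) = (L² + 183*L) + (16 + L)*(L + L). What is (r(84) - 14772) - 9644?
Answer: 14812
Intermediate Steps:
r(L) = L² + 183*L + 2*L*(16 + L) (r(L) = (L² + 183*L) + (16 + L)*(2*L) = (L² + 183*L) + 2*L*(16 + L) = L² + 183*L + 2*L*(16 + L))
(r(84) - 14772) - 9644 = (84*(215 + 3*84) - 14772) - 9644 = (84*(215 + 252) - 14772) - 9644 = (84*467 - 14772) - 9644 = (39228 - 14772) - 9644 = 24456 - 9644 = 14812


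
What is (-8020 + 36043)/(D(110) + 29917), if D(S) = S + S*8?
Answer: 28023/30907 ≈ 0.90669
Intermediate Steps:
D(S) = 9*S (D(S) = S + 8*S = 9*S)
(-8020 + 36043)/(D(110) + 29917) = (-8020 + 36043)/(9*110 + 29917) = 28023/(990 + 29917) = 28023/30907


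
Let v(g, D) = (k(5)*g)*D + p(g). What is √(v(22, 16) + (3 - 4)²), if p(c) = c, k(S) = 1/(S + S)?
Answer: √1455/5 ≈ 7.6289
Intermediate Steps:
k(S) = 1/(2*S)
v(g, D) = g + D*g/10 (v(g, D) = (((½)/5)*g)*D + g = (((½)*(⅕))*g)*D + g = (g/10)*D + g = D*g/10 + g = g + D*g/10)
√(v(22, 16) + (3 - 4)²) = √((⅒)*22*(10 + 16) + (3 - 4)²) = √((⅒)*22*26 + (-1)²) = √(286/5 + 1) = √(291/5) = √1455/5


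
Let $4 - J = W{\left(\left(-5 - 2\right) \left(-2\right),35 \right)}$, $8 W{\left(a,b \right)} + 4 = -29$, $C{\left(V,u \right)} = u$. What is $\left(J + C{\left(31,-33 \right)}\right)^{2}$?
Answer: $\frac{39601}{64} \approx 618.77$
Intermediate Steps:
$W{\left(a,b \right)} = - \frac{33}{8}$ ($W{\left(a,b \right)} = - \frac{1}{2} + \frac{1}{8} \left(-29\right) = - \frac{1}{2} - \frac{29}{8} = - \frac{33}{8}$)
$J = \frac{65}{8}$ ($J = 4 - - \frac{33}{8} = 4 + \frac{33}{8} = \frac{65}{8} \approx 8.125$)
$\left(J + C{\left(31,-33 \right)}\right)^{2} = \left(\frac{65}{8} - 33\right)^{2} = \left(- \frac{199}{8}\right)^{2} = \frac{39601}{64}$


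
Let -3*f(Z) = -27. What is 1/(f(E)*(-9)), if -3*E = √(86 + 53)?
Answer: -1/81 ≈ -0.012346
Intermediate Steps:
E = -√139/3 (E = -√(86 + 53)/3 = -√139/3 ≈ -3.9299)
f(Z) = 9 (f(Z) = -⅓*(-27) = 9)
1/(f(E)*(-9)) = 1/(9*(-9)) = 1/(-81) = -1/81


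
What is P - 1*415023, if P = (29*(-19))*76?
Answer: -456899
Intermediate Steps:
P = -41876 (P = -551*76 = -41876)
P - 1*415023 = -41876 - 1*415023 = -41876 - 415023 = -456899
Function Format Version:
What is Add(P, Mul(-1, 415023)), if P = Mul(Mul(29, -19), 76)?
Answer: -456899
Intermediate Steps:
P = -41876 (P = Mul(-551, 76) = -41876)
Add(P, Mul(-1, 415023)) = Add(-41876, Mul(-1, 415023)) = Add(-41876, -415023) = -456899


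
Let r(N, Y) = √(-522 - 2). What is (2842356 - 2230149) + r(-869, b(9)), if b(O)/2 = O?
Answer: 612207 + 2*I*√131 ≈ 6.1221e+5 + 22.891*I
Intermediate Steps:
b(O) = 2*O
r(N, Y) = 2*I*√131 (r(N, Y) = √(-524) = 2*I*√131)
(2842356 - 2230149) + r(-869, b(9)) = (2842356 - 2230149) + 2*I*√131 = 612207 + 2*I*√131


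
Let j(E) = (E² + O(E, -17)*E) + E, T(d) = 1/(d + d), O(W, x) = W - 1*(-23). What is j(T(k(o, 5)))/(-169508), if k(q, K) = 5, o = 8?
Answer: -121/8475400 ≈ -1.4277e-5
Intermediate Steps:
O(W, x) = 23 + W (O(W, x) = W + 23 = 23 + W)
T(d) = 1/(2*d)
j(E) = E + E² + E*(23 + E) (j(E) = (E² + (23 + E)*E) + E = (E² + E*(23 + E)) + E = E + E² + E*(23 + E))
j(T(k(o, 5)))/(-169508) = (2*((½)/5)*(12 + (½)/5))/(-169508) = (2*((½)*(⅕))*(12 + (½)*(⅕)))*(-1/169508) = (2*(⅒)*(12 + ⅒))*(-1/169508) = (2*(⅒)*(121/10))*(-1/169508) = (121/50)*(-1/169508) = -121/8475400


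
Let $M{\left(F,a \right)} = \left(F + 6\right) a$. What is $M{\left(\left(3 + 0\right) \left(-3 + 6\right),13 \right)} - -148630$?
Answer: $148825$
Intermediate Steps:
$M{\left(F,a \right)} = a \left(6 + F\right)$ ($M{\left(F,a \right)} = \left(6 + F\right) a = a \left(6 + F\right)$)
$M{\left(\left(3 + 0\right) \left(-3 + 6\right),13 \right)} - -148630 = 13 \left(6 + \left(3 + 0\right) \left(-3 + 6\right)\right) - -148630 = 13 \left(6 + 3 \cdot 3\right) + 148630 = 13 \left(6 + 9\right) + 148630 = 13 \cdot 15 + 148630 = 195 + 148630 = 148825$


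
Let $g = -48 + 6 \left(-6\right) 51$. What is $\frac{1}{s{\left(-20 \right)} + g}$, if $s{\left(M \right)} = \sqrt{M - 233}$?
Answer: $- \frac{1884}{3549709} - \frac{i \sqrt{253}}{3549709} \approx -0.00053075 - 4.4809 \cdot 10^{-6} i$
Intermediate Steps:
$g = -1884$ ($g = -48 - 1836 = -1884$)
$s{\left(M \right)} = \sqrt{-233 + M}$
$\frac{1}{s{\left(-20 \right)} + g} = \frac{1}{\sqrt{-233 - 20} - 1884} = \frac{1}{\sqrt{-253} - 1884} = \frac{1}{i \sqrt{253} - 1884} = \frac{1}{-1884 + i \sqrt{253}}$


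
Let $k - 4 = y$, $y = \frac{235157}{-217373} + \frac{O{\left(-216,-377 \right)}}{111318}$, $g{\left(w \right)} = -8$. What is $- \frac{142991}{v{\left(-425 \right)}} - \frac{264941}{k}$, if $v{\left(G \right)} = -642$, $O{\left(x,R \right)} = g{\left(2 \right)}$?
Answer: $- \frac{157912002230356147}{1743552601482} \approx -90569.0$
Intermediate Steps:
$O{\left(x,R \right)} = -8$
$y = - \frac{1006882535}{930674139}$ ($y = \frac{235157}{-217373} - \frac{8}{111318} = 235157 \left(- \frac{1}{217373}\right) - \frac{4}{55659} = - \frac{18089}{16721} - \frac{4}{55659} = - \frac{1006882535}{930674139} \approx -1.0819$)
$k = \frac{2715814021}{930674139}$ ($k = 4 - \frac{1006882535}{930674139} = \frac{2715814021}{930674139} \approx 2.9181$)
$- \frac{142991}{v{\left(-425 \right)}} - \frac{264941}{k} = - \frac{142991}{-642} - \frac{264941}{\frac{2715814021}{930674139}} = \left(-142991\right) \left(- \frac{1}{642}\right) - \frac{246573737060799}{2715814021} = \frac{142991}{642} - \frac{246573737060799}{2715814021} = - \frac{157912002230356147}{1743552601482}$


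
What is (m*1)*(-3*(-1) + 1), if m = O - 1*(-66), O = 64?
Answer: 520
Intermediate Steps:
m = 130 (m = 64 - 1*(-66) = 64 + 66 = 130)
(m*1)*(-3*(-1) + 1) = (130*1)*(-3*(-1) + 1) = 130*(3 + 1) = 130*4 = 520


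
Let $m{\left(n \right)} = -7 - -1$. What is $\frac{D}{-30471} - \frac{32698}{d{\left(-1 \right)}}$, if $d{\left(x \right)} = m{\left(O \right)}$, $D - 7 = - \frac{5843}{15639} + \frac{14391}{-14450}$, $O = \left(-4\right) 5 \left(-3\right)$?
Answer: $\frac{37526102311362499}{6885944752050} \approx 5449.7$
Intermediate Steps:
$O = 60$ ($O = \left(-20\right) \left(-3\right) = 60$)
$D = \frac{1272392651}{225983550}$ ($D = 7 + \left(- \frac{5843}{15639} + \frac{14391}{-14450}\right) = 7 + \left(\left(-5843\right) \frac{1}{15639} + 14391 \left(- \frac{1}{14450}\right)\right) = 7 - \frac{309492199}{225983550} = \frac{1272392651}{225983550} \approx 5.6305$)
$m{\left(n \right)} = -6$ ($m{\left(n \right)} = -7 + 1 = -6$)
$d{\left(x \right)} = -6$
$\frac{D}{-30471} - \frac{32698}{d{\left(-1 \right)}} = \frac{1272392651}{225983550 \left(-30471\right)} - \frac{32698}{-6} = \frac{1272392651}{225983550} \left(- \frac{1}{30471}\right) - - \frac{16349}{3} = - \frac{1272392651}{6885944752050} + \frac{16349}{3} = \frac{37526102311362499}{6885944752050}$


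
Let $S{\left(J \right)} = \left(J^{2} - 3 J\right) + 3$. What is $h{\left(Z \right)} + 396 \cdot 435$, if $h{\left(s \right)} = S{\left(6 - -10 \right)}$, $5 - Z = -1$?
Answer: $172471$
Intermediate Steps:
$Z = 6$ ($Z = 5 - -1 = 5 + 1 = 6$)
$S{\left(J \right)} = 3 + J^{2} - 3 J$
$h{\left(s \right)} = 211$ ($h{\left(s \right)} = 3 + \left(6 - -10\right)^{2} - 3 \left(6 - -10\right) = 3 + \left(6 + 10\right)^{2} - 3 \left(6 + 10\right) = 3 + 16^{2} - 48 = 3 + 256 - 48 = 211$)
$h{\left(Z \right)} + 396 \cdot 435 = 211 + 396 \cdot 435 = 211 + 172260 = 172471$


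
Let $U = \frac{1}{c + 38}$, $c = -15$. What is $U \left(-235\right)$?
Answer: $- \frac{235}{23} \approx -10.217$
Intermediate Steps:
$U = \frac{1}{23}$ ($U = \frac{1}{-15 + 38} = \frac{1}{23} \approx 0.043478$)
$U \left(-235\right) = \frac{1}{23} \left(-235\right) = - \frac{235}{23}$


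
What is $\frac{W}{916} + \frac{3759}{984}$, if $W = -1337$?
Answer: $\frac{177303}{75112} \approx 2.3605$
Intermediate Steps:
$\frac{W}{916} + \frac{3759}{984} = - \frac{1337}{916} + \frac{3759}{984} = \left(-1337\right) \frac{1}{916} + 3759 \cdot \frac{1}{984} = - \frac{1337}{916} + \frac{1253}{328} = \frac{177303}{75112}$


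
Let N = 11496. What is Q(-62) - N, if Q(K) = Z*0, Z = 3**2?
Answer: -11496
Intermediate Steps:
Z = 9
Q(K) = 0 (Q(K) = 9*0 = 0)
Q(-62) - N = 0 - 1*11496 = 0 - 11496 = -11496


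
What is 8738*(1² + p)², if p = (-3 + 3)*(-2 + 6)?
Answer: 8738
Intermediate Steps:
p = 0 (p = 0*4 = 0)
8738*(1² + p)² = 8738*(1² + 0)² = 8738*(1 + 0)² = 8738*1² = 8738*1 = 8738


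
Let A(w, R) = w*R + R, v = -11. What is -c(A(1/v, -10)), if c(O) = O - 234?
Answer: 2674/11 ≈ 243.09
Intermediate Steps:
A(w, R) = R + R*w (A(w, R) = R*w + R = R + R*w)
c(O) = -234 + O
-c(A(1/v, -10)) = -(-234 - 10*(1 + 1/(-11))) = -(-234 - 10*(1 - 1/11)) = -(-234 - 10*10/11) = -(-234 - 100/11) = -1*(-2674/11) = 2674/11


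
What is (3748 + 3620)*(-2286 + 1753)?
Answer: -3927144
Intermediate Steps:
(3748 + 3620)*(-2286 + 1753) = 7368*(-533) = -3927144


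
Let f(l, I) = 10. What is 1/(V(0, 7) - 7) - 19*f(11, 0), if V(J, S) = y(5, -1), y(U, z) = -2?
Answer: -1711/9 ≈ -190.11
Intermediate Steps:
V(J, S) = -2
1/(V(0, 7) - 7) - 19*f(11, 0) = 1/(-2 - 7) - 19*10 = 1/(-9) - 190 = -⅑ - 190 = -1711/9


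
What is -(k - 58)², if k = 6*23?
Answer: -6400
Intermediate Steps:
k = 138
-(k - 58)² = -(138 - 58)² = -1*80² = -1*6400 = -6400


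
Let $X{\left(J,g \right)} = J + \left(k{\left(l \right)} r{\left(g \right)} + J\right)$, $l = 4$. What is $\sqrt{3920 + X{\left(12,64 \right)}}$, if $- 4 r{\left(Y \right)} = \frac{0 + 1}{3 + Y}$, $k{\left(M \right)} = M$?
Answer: $\frac{\sqrt{17704549}}{67} \approx 62.801$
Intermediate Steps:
$r{\left(Y \right)} = - \frac{1}{4 \left(3 + Y\right)}$ ($r{\left(Y \right)} = - \frac{\left(0 + 1\right) \frac{1}{3 + Y}}{4} = - \frac{1 \frac{1}{3 + Y}}{4} = - \frac{1}{4 \left(3 + Y\right)}$)
$X{\left(J,g \right)} = - \frac{4}{12 + 4 g} + 2 J$ ($X{\left(J,g \right)} = J + \left(4 \left(- \frac{1}{12 + 4 g}\right) + J\right) = J + \left(- \frac{4}{12 + 4 g} + J\right) = J + \left(J - \frac{4}{12 + 4 g}\right) = - \frac{4}{12 + 4 g} + 2 J$)
$\sqrt{3920 + X{\left(12,64 \right)}} = \sqrt{3920 + \frac{-1 + 2 \cdot 12 \left(3 + 64\right)}{3 + 64}} = \sqrt{3920 + \frac{-1 + 2 \cdot 12 \cdot 67}{67}} = \sqrt{3920 + \frac{-1 + 1608}{67}} = \sqrt{3920 + \frac{1}{67} \cdot 1607} = \sqrt{3920 + \frac{1607}{67}} = \sqrt{\frac{264247}{67}} = \frac{\sqrt{17704549}}{67}$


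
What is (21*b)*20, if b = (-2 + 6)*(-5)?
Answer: -8400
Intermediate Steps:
b = -20 (b = 4*(-5) = -20)
(21*b)*20 = (21*(-20))*20 = -420*20 = -8400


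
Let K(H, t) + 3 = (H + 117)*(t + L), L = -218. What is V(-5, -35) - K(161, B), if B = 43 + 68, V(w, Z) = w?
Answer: 29744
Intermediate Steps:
B = 111
K(H, t) = -3 + (-218 + t)*(117 + H) (K(H, t) = -3 + (H + 117)*(t - 218) = -3 + (117 + H)*(-218 + t) = -3 + (-218 + t)*(117 + H))
V(-5, -35) - K(161, B) = -5 - (-25509 - 218*161 + 117*111 + 161*111) = -5 - (-25509 - 35098 + 12987 + 17871) = -5 - 1*(-29749) = -5 + 29749 = 29744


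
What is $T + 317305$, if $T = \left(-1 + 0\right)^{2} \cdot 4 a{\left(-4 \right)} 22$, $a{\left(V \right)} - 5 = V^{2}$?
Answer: $319153$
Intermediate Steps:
$a{\left(V \right)} = 5 + V^{2}$
$T = 1848$ ($T = \left(-1 + 0\right)^{2} \cdot 4 \left(5 + \left(-4\right)^{2}\right) 22 = \left(-1\right)^{2} \cdot 4 \left(5 + 16\right) 22 = 1 \cdot 4 \cdot 21 \cdot 22 = 1 \cdot 84 \cdot 22 = 84 \cdot 22 = 1848$)
$T + 317305 = 1848 + 317305 = 319153$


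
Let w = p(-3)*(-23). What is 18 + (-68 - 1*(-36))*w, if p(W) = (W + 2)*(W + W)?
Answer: 4434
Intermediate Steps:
p(W) = 2*W*(2 + W) (p(W) = (2 + W)*(2*W) = 2*W*(2 + W))
w = -138 (w = (2*(-3)*(2 - 3))*(-23) = (2*(-3)*(-1))*(-23) = 6*(-23) = -138)
18 + (-68 - 1*(-36))*w = 18 + (-68 - 1*(-36))*(-138) = 18 + (-68 + 36)*(-138) = 18 - 32*(-138) = 18 + 4416 = 4434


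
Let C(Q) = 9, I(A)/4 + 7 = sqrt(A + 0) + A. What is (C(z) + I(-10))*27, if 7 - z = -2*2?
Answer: -1593 + 108*I*sqrt(10) ≈ -1593.0 + 341.53*I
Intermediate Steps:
z = 11 (z = 7 - (-2)*2 = 7 - 1*(-4) = 7 + 4 = 11)
I(A) = -28 + 4*A + 4*sqrt(A) (I(A) = -28 + 4*(sqrt(A + 0) + A) = -28 + 4*(sqrt(A) + A) = -28 + 4*(A + sqrt(A)) = -28 + (4*A + 4*sqrt(A)) = -28 + 4*A + 4*sqrt(A))
(C(z) + I(-10))*27 = (9 + (-28 + 4*(-10) + 4*sqrt(-10)))*27 = (9 + (-28 - 40 + 4*(I*sqrt(10))))*27 = (9 + (-28 - 40 + 4*I*sqrt(10)))*27 = (9 + (-68 + 4*I*sqrt(10)))*27 = (-59 + 4*I*sqrt(10))*27 = -1593 + 108*I*sqrt(10)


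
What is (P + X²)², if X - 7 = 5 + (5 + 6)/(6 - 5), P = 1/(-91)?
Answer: 2317267044/8281 ≈ 2.7983e+5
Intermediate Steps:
P = -1/91 ≈ -0.010989
X = 23 (X = 7 + (5 + (5 + 6)/(6 - 5)) = 7 + (5 + 11/1) = 7 + (5 + 11*1) = 7 + (5 + 11) = 7 + 16 = 23)
(P + X²)² = (-1/91 + 23²)² = (-1/91 + 529)² = (48138/91)² = 2317267044/8281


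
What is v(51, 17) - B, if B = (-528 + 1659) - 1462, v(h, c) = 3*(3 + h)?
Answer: 493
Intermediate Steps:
v(h, c) = 9 + 3*h
B = -331 (B = 1131 - 1462 = -331)
v(51, 17) - B = (9 + 3*51) - 1*(-331) = (9 + 153) + 331 = 162 + 331 = 493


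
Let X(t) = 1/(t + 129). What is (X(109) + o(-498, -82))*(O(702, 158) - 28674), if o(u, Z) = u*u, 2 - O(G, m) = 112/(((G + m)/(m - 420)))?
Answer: -25958938229588/3655 ≈ -7.1023e+9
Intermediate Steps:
O(G, m) = 2 - 112*(-420 + m)/(G + m) (O(G, m) = 2 - 112/((G + m)/(m - 420)) = 2 - 112/((G + m)/(-420 + m)) = 2 - 112*(-420 + m)/(G + m))
X(t) = 1/(129 + t)
o(u, Z) = u²
(X(109) + o(-498, -82))*(O(702, 158) - 28674) = (1/(129 + 109) + (-498)²)*(2*(23520 + 702 - 55*158)/(702 + 158) - 28674) = (1/238 + 248004)*(2*(23520 + 702 - 8690)/860 - 28674) = (1/238 + 248004)*(2*(1/860)*15532 - 28674) = 59024953*(7766/215 - 28674)/238 = (59024953/238)*(-6157144/215) = -25958938229588/3655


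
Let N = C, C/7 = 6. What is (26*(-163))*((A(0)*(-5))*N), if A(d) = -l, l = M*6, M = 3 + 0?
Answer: -16019640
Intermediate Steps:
C = 42 (C = 7*6 = 42)
M = 3
l = 18 (l = 3*6 = 18)
N = 42
A(d) = -18 (A(d) = -1*18 = -18)
(26*(-163))*((A(0)*(-5))*N) = (26*(-163))*(-18*(-5)*42) = -381420*42 = -4238*3780 = -16019640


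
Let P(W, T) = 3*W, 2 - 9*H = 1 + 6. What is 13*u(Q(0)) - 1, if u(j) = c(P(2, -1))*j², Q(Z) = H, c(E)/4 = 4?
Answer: 5119/81 ≈ 63.198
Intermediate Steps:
H = -5/9 (H = 2/9 - (1 + 6)/9 = 2/9 - ⅑*7 = 2/9 - 7/9 = -5/9 ≈ -0.55556)
c(E) = 16 (c(E) = 4*4 = 16)
Q(Z) = -5/9
u(j) = 16*j²
13*u(Q(0)) - 1 = 13*(16*(-5/9)²) - 1 = 13*(16*(25/81)) - 1 = 13*(400/81) - 1 = 5200/81 - 1 = 5119/81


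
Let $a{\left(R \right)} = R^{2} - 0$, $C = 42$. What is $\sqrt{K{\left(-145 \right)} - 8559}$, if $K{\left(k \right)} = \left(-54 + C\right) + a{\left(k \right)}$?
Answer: $\sqrt{12454} \approx 111.6$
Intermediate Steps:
$a{\left(R \right)} = R^{2}$ ($a{\left(R \right)} = R^{2} + 0 = R^{2}$)
$K{\left(k \right)} = -12 + k^{2}$ ($K{\left(k \right)} = \left(-54 + 42\right) + k^{2} = -12 + k^{2}$)
$\sqrt{K{\left(-145 \right)} - 8559} = \sqrt{\left(-12 + \left(-145\right)^{2}\right) - 8559} = \sqrt{\left(-12 + 21025\right) - 8559} = \sqrt{21013 - 8559} = \sqrt{12454}$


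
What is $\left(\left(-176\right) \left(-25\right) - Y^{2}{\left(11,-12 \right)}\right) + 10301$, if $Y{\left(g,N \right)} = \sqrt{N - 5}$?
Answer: $14718$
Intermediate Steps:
$Y{\left(g,N \right)} = \sqrt{-5 + N}$
$\left(\left(-176\right) \left(-25\right) - Y^{2}{\left(11,-12 \right)}\right) + 10301 = \left(\left(-176\right) \left(-25\right) - \left(\sqrt{-5 - 12}\right)^{2}\right) + 10301 = \left(4400 - \left(\sqrt{-17}\right)^{2}\right) + 10301 = \left(4400 - \left(i \sqrt{17}\right)^{2}\right) + 10301 = \left(4400 - -17\right) + 10301 = \left(4400 + 17\right) + 10301 = 4417 + 10301 = 14718$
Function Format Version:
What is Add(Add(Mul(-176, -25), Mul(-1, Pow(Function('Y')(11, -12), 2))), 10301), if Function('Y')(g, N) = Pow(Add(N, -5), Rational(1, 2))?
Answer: 14718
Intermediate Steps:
Function('Y')(g, N) = Pow(Add(-5, N), Rational(1, 2))
Add(Add(Mul(-176, -25), Mul(-1, Pow(Function('Y')(11, -12), 2))), 10301) = Add(Add(Mul(-176, -25), Mul(-1, Pow(Pow(Add(-5, -12), Rational(1, 2)), 2))), 10301) = Add(Add(4400, Mul(-1, Pow(Pow(-17, Rational(1, 2)), 2))), 10301) = Add(Add(4400, Mul(-1, Pow(Mul(I, Pow(17, Rational(1, 2))), 2))), 10301) = Add(Add(4400, Mul(-1, -17)), 10301) = Add(Add(4400, 17), 10301) = Add(4417, 10301) = 14718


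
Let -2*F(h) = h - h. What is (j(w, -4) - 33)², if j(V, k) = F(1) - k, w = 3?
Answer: 841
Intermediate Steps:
F(h) = 0 (F(h) = -(h - h)/2 = -½*0 = 0)
j(V, k) = -k (j(V, k) = 0 - k = -k)
(j(w, -4) - 33)² = (-1*(-4) - 33)² = (4 - 33)² = (-29)² = 841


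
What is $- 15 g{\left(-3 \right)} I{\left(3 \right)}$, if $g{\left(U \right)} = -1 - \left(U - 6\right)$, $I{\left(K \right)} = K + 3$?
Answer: $-720$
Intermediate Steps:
$I{\left(K \right)} = 3 + K$
$g{\left(U \right)} = 5 - U$ ($g{\left(U \right)} = -1 - \left(U - 6\right) = -1 - \left(-6 + U\right) = 5 - U$)
$- 15 g{\left(-3 \right)} I{\left(3 \right)} = - 15 \left(5 - -3\right) \left(3 + 3\right) = - 15 \left(5 + 3\right) 6 = \left(-15\right) 8 \cdot 6 = \left(-120\right) 6 = -720$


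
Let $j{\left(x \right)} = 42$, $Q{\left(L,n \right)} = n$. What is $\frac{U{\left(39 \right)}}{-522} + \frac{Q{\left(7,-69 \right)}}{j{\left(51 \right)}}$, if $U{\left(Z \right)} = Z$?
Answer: $- \frac{1046}{609} \approx -1.7176$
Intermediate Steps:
$\frac{U{\left(39 \right)}}{-522} + \frac{Q{\left(7,-69 \right)}}{j{\left(51 \right)}} = \frac{39}{-522} - \frac{69}{42} = 39 \left(- \frac{1}{522}\right) - \frac{23}{14} = - \frac{13}{174} - \frac{23}{14} = - \frac{1046}{609}$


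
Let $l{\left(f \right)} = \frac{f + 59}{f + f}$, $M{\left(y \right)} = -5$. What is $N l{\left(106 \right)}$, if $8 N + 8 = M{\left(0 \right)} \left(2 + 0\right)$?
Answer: $- \frac{1485}{848} \approx -1.7512$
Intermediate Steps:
$l{\left(f \right)} = \frac{59 + f}{2 f}$
$N = - \frac{9}{4}$ ($N = -1 + \frac{\left(-5\right) \left(2 + 0\right)}{8} = -1 + \frac{\left(-5\right) 2}{8} = -1 + \frac{1}{8} \left(-10\right) = -1 - \frac{5}{4} = - \frac{9}{4} \approx -2.25$)
$N l{\left(106 \right)} = - \frac{9 \frac{59 + 106}{2 \cdot 106}}{4} = - \frac{9 \cdot \frac{1}{2} \cdot \frac{1}{106} \cdot 165}{4} = \left(- \frac{9}{4}\right) \frac{165}{212} = - \frac{1485}{848}$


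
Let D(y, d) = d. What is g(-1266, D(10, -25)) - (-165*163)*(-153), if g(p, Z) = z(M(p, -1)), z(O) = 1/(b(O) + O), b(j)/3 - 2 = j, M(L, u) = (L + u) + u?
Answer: -20846260711/5066 ≈ -4.1149e+6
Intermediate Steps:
M(L, u) = L + 2*u
b(j) = 6 + 3*j
z(O) = 1/(6 + 4*O) (z(O) = 1/((6 + 3*O) + O) = 1/(6 + 4*O))
g(p, Z) = 1/(2*(-1 + 2*p)) (g(p, Z) = 1/(2*(3 + 2*(p + 2*(-1)))) = 1/(2*(3 + 2*(p - 2))) = 1/(2*(3 + 2*(-2 + p))) = 1/(2*(3 + (-4 + 2*p))) = 1/(2*(-1 + 2*p)))
g(-1266, D(10, -25)) - (-165*163)*(-153) = 1/(2*(-1 + 2*(-1266))) - (-165*163)*(-153) = 1/(2*(-1 - 2532)) - (-26895)*(-153) = (½)/(-2533) - 1*4114935 = (½)*(-1/2533) - 4114935 = -1/5066 - 4114935 = -20846260711/5066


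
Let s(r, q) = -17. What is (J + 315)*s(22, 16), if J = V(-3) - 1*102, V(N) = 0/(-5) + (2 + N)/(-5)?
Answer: -18122/5 ≈ -3624.4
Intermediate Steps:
V(N) = -2/5 - N/5 (V(N) = 0*(-1/5) + (2 + N)*(-1/5) = 0 + (-2/5 - N/5) = -2/5 - N/5)
J = -509/5 (J = (-2/5 - 1/5*(-3)) - 1*102 = (-2/5 + 3/5) - 102 = 1/5 - 102 = -509/5 ≈ -101.80)
(J + 315)*s(22, 16) = (-509/5 + 315)*(-17) = (1066/5)*(-17) = -18122/5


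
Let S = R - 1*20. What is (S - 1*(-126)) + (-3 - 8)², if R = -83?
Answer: 144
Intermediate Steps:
S = -103 (S = -83 - 1*20 = -83 - 20 = -103)
(S - 1*(-126)) + (-3 - 8)² = (-103 - 1*(-126)) + (-3 - 8)² = (-103 + 126) + (-11)² = 23 + 121 = 144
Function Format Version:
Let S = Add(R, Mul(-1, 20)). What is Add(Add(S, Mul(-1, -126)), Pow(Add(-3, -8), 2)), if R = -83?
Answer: 144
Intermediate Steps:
S = -103 (S = Add(-83, Mul(-1, 20)) = Add(-83, -20) = -103)
Add(Add(S, Mul(-1, -126)), Pow(Add(-3, -8), 2)) = Add(Add(-103, Mul(-1, -126)), Pow(Add(-3, -8), 2)) = Add(Add(-103, 126), Pow(-11, 2)) = Add(23, 121) = 144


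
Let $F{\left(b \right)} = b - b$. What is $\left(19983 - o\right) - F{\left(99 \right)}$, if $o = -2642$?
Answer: $22625$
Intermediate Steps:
$F{\left(b \right)} = 0$
$\left(19983 - o\right) - F{\left(99 \right)} = \left(19983 - -2642\right) - 0 = \left(19983 + 2642\right) + 0 = 22625 + 0 = 22625$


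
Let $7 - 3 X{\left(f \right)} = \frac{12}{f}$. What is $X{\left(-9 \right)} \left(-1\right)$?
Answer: $- \frac{25}{9} \approx -2.7778$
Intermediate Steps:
$X{\left(f \right)} = \frac{7}{3} - \frac{4}{f}$ ($X{\left(f \right)} = \frac{7}{3} - \frac{12 \frac{1}{f}}{3} = \frac{7}{3} - \frac{4}{f}$)
$X{\left(-9 \right)} \left(-1\right) = \left(\frac{7}{3} - \frac{4}{-9}\right) \left(-1\right) = \left(\frac{7}{3} - - \frac{4}{9}\right) \left(-1\right) = \left(\frac{7}{3} + \frac{4}{9}\right) \left(-1\right) = \frac{25}{9} \left(-1\right) = - \frac{25}{9}$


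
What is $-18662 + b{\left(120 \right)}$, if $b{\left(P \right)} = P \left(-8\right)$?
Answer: $-19622$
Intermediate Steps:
$b{\left(P \right)} = - 8 P$
$-18662 + b{\left(120 \right)} = -18662 - 960 = -19622$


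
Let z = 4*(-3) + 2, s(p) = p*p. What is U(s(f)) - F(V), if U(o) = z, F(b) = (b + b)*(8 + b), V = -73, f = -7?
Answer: -9500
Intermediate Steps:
s(p) = p²
z = -10 (z = -12 + 2 = -10)
F(b) = 2*b*(8 + b) (F(b) = (2*b)*(8 + b) = 2*b*(8 + b))
U(o) = -10
U(s(f)) - F(V) = -10 - 2*(-73)*(8 - 73) = -10 - 2*(-73)*(-65) = -10 - 1*9490 = -10 - 9490 = -9500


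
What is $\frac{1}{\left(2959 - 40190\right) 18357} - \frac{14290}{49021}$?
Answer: $- \frac{9766492932451}{33503376321807} \approx -0.29151$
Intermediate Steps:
$\frac{1}{\left(2959 - 40190\right) 18357} - \frac{14290}{49021} = \frac{1}{-37231} \cdot \frac{1}{18357} - \frac{14290}{49021} = \left(- \frac{1}{37231}\right) \frac{1}{18357} - \frac{14290}{49021} = - \frac{1}{683449467} - \frac{14290}{49021} = - \frac{9766492932451}{33503376321807}$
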